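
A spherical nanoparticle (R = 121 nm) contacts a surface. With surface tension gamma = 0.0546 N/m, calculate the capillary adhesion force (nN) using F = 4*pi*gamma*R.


Convert radius: R = 121 nm = 1.21e-07 m
F = 4 * pi * gamma * R
F = 4 * pi * 0.0546 * 1.21e-07
F = 8.3021e-08 N = 83.021 nN

83.021


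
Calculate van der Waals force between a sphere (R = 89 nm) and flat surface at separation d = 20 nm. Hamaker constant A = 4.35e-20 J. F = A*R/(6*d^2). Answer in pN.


Convert to SI: R = 89 nm = 8.9e-08 m, d = 20 nm = 2e-08 m
F = A * R / (6 * d^2)
F = 4.35e-20 * 8.9e-08 / (6 * (2e-08)^2)
F = 1.61312e-12 N = 1.613 pN

1.613


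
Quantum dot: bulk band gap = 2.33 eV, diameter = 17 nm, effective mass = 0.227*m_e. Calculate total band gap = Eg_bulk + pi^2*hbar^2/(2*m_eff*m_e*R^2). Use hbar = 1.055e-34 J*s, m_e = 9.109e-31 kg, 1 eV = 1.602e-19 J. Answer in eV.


Radius R = 17/2 nm = 8.5e-09 m
Confinement energy dE = pi^2 * hbar^2 / (2 * m_eff * m_e * R^2)
dE = pi^2 * (1.055e-34)^2 / (2 * 0.227 * 9.109e-31 * (8.5e-09)^2) J, divided by 1.602e-19 J/eV
dE = 0.0229 eV
Total band gap = E_g(bulk) + dE = 2.33 + 0.0229 = 2.3529 eV

2.3529


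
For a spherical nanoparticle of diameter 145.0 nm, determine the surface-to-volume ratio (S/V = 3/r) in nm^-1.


Radius r = 145.0/2 = 72.5 nm
S/V = 3 / r = 3 / 72.5
S/V = 0.0414 nm^-1

0.0414


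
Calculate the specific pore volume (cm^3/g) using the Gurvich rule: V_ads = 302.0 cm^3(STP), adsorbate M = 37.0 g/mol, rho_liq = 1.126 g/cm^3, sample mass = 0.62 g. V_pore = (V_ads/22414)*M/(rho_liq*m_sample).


Moles adsorbed n = V_ads / 22414 = 302.0 / 22414 = 1.347372e-02 mol
Liquid volume V_liq = n * M / rho_liq = 1.347372e-02 * 37.0 / 1.126 = 0.44274 cm^3
Specific pore volume V_pore = V_liq / m_sample = 0.44274 / 0.62
V_pore = 0.7141 cm^3/g

0.7141


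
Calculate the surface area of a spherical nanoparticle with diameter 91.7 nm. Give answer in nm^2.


Radius r = 91.7/2 = 45.85 nm
Surface area SA = 4 * pi * r^2
SA = 4 * pi * (45.85)^2
SA = 26417.31 nm^2

26417.31


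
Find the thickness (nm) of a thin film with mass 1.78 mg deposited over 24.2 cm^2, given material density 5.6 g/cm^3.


Convert: m = 1.78 mg = 1.7800e-06 kg, A = 24.2 cm^2 = 2.4200e-03 m^2, rho = 5.6 g/cm^3 = 5600 kg/m^3
t = m / (A * rho)
t = 1.7800e-06 / (2.4200e-03 * 5600)
t = 1.3135e-07 m = 131.3 nm

131.3


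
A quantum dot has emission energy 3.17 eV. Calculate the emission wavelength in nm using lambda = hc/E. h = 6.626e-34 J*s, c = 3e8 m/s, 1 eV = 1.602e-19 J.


Convert energy: E = 3.17 eV = 3.17 * 1.602e-19 = 5.07834e-19 J
lambda = h*c / E = 6.626e-34 * 3e8 / 5.07834e-19
lambda = 3.91427e-07 m = 391.4 nm

391.4


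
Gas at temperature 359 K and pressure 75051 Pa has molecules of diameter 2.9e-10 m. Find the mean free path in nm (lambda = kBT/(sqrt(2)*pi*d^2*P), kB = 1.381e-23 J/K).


Mean free path: lambda = kB*T / (sqrt(2) * pi * d^2 * P)
lambda = 1.381e-23 * 359 / (sqrt(2) * pi * (2.9e-10)^2 * 75051)
lambda = 1.76795e-07 m
lambda = 176.8 nm

176.8


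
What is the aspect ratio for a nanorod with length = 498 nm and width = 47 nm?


Aspect ratio AR = length / diameter
AR = 498 / 47
AR = 10.6

10.6


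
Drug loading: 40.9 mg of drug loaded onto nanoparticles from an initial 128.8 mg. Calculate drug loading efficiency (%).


Drug loading efficiency = (drug loaded / drug initial) * 100
DLE = 40.9 / 128.8 * 100
DLE = 0.3175 * 100
DLE = 31.75%

31.75


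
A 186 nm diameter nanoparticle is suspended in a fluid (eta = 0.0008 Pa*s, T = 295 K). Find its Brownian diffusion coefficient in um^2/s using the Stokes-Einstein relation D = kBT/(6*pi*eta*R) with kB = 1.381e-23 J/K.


Radius R = 186/2 = 93 nm = 9.3e-08 m
D = kB*T / (6*pi*eta*R)
D = 1.381e-23 * 295 / (6 * pi * 0.0008 * 9.3e-08)
D = 2.90497e-12 m^2/s = 2.905 um^2/s

2.905


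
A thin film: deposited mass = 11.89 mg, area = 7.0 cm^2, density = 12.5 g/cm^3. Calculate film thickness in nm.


Convert: m = 11.89 mg = 1.1890e-05 kg, A = 7.0 cm^2 = 7.0000e-04 m^2, rho = 12.5 g/cm^3 = 12500 kg/m^3
t = m / (A * rho)
t = 1.1890e-05 / (7.0000e-04 * 12500)
t = 1.3589e-06 m = 1358.9 nm

1358.9


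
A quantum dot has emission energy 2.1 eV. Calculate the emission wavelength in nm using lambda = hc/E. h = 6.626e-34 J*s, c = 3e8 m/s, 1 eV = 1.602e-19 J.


Convert energy: E = 2.1 eV = 2.1 * 1.602e-19 = 3.3642e-19 J
lambda = h*c / E = 6.626e-34 * 3e8 / 3.3642e-19
lambda = 5.90869e-07 m = 590.9 nm

590.9


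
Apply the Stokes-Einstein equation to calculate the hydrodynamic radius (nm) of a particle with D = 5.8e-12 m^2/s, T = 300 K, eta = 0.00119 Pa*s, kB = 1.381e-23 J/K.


Stokes-Einstein: R = kB*T / (6*pi*eta*D)
R = 1.381e-23 * 300 / (6 * pi * 0.00119 * 5.8e-12)
R = 3.18448e-08 m = 31.84 nm

31.84


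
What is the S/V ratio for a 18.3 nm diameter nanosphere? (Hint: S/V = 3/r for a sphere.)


Radius r = 18.3/2 = 9.15 nm
S/V = 3 / r = 3 / 9.15
S/V = 0.3279 nm^-1

0.3279


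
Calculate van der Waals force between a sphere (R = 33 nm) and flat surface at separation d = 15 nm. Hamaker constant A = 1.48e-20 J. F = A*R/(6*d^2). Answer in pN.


Convert to SI: R = 33 nm = 3.3e-08 m, d = 15 nm = 1.5e-08 m
F = A * R / (6 * d^2)
F = 1.48e-20 * 3.3e-08 / (6 * (1.5e-08)^2)
F = 3.61778e-13 N = 0.362 pN

0.362


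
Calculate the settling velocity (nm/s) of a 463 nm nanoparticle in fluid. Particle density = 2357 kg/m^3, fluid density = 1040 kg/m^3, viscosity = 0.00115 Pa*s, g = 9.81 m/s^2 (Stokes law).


Radius R = 463/2 nm = 2.315e-07 m
Density difference = 2357 - 1040 = 1317 kg/m^3
v = 2 * R^2 * (rho_p - rho_f) * g / (9 * eta)
v = 2 * (2.315e-07)^2 * 1317 * 9.81 / (9 * 0.00115)
v = 1.33797e-07 m/s = 133.797 nm/s

133.797


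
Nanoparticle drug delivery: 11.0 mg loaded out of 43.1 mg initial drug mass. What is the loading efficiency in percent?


Drug loading efficiency = (drug loaded / drug initial) * 100
DLE = 11.0 / 43.1 * 100
DLE = 0.2552 * 100
DLE = 25.52%

25.52


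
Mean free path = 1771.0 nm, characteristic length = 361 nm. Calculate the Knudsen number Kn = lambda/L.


Knudsen number Kn = lambda / L
Kn = 1771.0 / 361
Kn = 4.9058

4.9058


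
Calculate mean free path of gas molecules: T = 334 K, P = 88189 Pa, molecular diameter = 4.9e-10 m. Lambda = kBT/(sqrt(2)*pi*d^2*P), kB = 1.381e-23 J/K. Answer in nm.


Mean free path: lambda = kB*T / (sqrt(2) * pi * d^2 * P)
lambda = 1.381e-23 * 334 / (sqrt(2) * pi * (4.9e-10)^2 * 88189)
lambda = 4.90308e-08 m
lambda = 49.03 nm

49.03


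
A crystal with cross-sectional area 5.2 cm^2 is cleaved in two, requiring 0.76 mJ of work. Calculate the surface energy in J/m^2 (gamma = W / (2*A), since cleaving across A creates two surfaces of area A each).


Convert: A = 5.2 cm^2 = 0.00052 m^2, W = 0.76 mJ = 0.00076 J
Cleaving exposes two faces of area A, so total new surface = 2*A and gamma = W / (2*A)
gamma = 0.00076 / (2 * 0.00052)
gamma = 0.731 J/m^2

0.731


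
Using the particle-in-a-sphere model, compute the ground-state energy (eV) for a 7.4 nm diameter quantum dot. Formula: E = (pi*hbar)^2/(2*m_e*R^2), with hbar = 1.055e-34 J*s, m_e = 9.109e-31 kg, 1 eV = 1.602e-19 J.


Radius R = 7.4/2 = 3.7 nm = 3.7e-09 m
E = (pi * 1.055e-34)^2 / (2 * 9.109e-31 * (3.7e-09)^2)
E(J) = 4.40454e-21
E = E(J) / 1.602e-19 = 0.0275 eV

0.0275


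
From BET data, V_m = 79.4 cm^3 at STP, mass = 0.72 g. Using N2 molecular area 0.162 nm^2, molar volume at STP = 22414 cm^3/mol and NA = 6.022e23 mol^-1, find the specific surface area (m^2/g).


Number of moles in monolayer = V_m / 22414 = 79.4 / 22414 = 0.00354243
Number of molecules = moles * NA = 0.00354243 * 6.022e23
SA = molecules * sigma / mass
SA = (79.4 / 22414) * 6.022e23 * 0.162e-18 / 0.72
SA = 480.0 m^2/g

480.0


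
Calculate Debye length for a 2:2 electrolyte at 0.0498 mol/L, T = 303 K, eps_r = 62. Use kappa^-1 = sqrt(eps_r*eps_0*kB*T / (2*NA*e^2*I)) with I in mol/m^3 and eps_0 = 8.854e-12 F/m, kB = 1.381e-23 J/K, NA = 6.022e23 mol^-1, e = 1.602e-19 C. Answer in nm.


Ionic strength I = 0.0498 * 2^2 * 1000 = 199.2 mol/m^3
kappa^-1 = sqrt(62 * 8.854e-12 * 1.381e-23 * 303 / (2 * 6.022e23 * (1.602e-19)^2 * 199.2))
kappa^-1 = 0.611 nm

0.611


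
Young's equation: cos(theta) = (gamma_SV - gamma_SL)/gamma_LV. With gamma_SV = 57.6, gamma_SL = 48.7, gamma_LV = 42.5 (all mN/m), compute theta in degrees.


cos(theta) = (gamma_SV - gamma_SL) / gamma_LV
cos(theta) = (57.6 - 48.7) / 42.5
cos(theta) = 0.209412
theta = arccos(0.209412) = 77.91 degrees

77.91


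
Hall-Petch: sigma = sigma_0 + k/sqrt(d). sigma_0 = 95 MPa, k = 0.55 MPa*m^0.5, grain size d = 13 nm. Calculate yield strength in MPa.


d = 13 nm = 1.3e-08 m
sqrt(d) = 0.0001140175
Hall-Petch contribution = k / sqrt(d) = 0.55 / 0.0001140175 = 4823.8 MPa
sigma = sigma_0 + k/sqrt(d) = 95 + 4823.8 = 4918.8 MPa

4918.8


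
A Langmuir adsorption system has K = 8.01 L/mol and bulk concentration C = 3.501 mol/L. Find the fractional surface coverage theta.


Langmuir isotherm: theta = K*C / (1 + K*C)
K*C = 8.01 * 3.501 = 28.04301
theta = 28.04301 / (1 + 28.04301) = 28.04301 / 29.04301
theta = 0.9656

0.9656


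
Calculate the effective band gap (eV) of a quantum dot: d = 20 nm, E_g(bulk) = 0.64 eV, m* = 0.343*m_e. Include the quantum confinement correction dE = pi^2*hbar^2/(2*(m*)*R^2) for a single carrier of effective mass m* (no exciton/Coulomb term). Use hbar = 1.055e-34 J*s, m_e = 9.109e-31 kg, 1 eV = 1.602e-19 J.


Radius R = 20/2 nm = 1e-08 m
Confinement energy dE = pi^2 * hbar^2 / (2 * m_eff * m_e * R^2)
dE = pi^2 * (1.055e-34)^2 / (2 * 0.343 * 9.109e-31 * (1e-08)^2) J, divided by 1.602e-19 J/eV
dE = 0.011 eV
Total band gap = E_g(bulk) + dE = 0.64 + 0.011 = 0.651 eV

0.651


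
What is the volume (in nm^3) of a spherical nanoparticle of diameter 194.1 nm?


Radius r = 194.1/2 = 97.05 nm
Volume V = (4/3) * pi * r^3
V = (4/3) * pi * (97.05)^3
V = 3828910.62 nm^3

3828910.62


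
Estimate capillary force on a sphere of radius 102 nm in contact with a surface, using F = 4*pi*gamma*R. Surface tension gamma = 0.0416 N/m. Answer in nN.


Convert radius: R = 102 nm = 1.02e-07 m
F = 4 * pi * gamma * R
F = 4 * pi * 0.0416 * 1.02e-07
F = 5.33216e-08 N = 53.3216 nN

53.3216


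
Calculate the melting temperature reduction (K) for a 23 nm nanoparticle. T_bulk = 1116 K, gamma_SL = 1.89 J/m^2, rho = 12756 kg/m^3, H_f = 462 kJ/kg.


Radius R = 23/2 = 11.5 nm = 1.15e-08 m
Convert H_f = 462 kJ/kg = 462000 J/kg
dT = 2 * gamma_SL * T_bulk / (rho * H_f * R)
dT = 2 * 1.89 * 1116 / (12756 * 462000 * 1.15e-08)
dT = 62.2 K

62.2


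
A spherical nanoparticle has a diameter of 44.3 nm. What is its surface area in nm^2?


Radius r = 44.3/2 = 22.15 nm
Surface area SA = 4 * pi * r^2
SA = 4 * pi * (22.15)^2
SA = 6165.34 nm^2

6165.34


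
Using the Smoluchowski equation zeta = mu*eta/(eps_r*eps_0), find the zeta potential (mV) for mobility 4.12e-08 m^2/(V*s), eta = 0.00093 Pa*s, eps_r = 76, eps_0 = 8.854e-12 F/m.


Smoluchowski equation: zeta = mu * eta / (eps_r * eps_0)
zeta = 4.12e-08 * 0.00093 / (76 * 8.854e-12)
zeta = 0.056941 V = 56.94 mV

56.94


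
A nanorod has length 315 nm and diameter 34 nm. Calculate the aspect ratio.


Aspect ratio AR = length / diameter
AR = 315 / 34
AR = 9.26

9.26


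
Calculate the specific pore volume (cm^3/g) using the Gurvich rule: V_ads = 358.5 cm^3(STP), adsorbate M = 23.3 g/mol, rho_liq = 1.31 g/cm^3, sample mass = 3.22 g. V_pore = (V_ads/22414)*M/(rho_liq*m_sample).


Moles adsorbed n = V_ads / 22414 = 358.5 / 22414 = 1.599447e-02 mol
Liquid volume V_liq = n * M / rho_liq = 1.599447e-02 * 23.3 / 1.31 = 0.28448 cm^3
Specific pore volume V_pore = V_liq / m_sample = 0.28448 / 3.22
V_pore = 0.0883 cm^3/g

0.0883


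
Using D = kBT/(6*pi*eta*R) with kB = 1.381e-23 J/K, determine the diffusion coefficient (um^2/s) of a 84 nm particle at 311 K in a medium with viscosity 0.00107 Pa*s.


Radius R = 84/2 = 42 nm = 4.2e-08 m
D = kB*T / (6*pi*eta*R)
D = 1.381e-23 * 311 / (6 * pi * 0.00107 * 4.2e-08)
D = 5.07014e-12 m^2/s = 5.07 um^2/s

5.07


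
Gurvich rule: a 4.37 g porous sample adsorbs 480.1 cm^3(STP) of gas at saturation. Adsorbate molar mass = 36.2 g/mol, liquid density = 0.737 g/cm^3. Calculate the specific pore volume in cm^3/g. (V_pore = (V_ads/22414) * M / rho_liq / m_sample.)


Moles adsorbed n = V_ads / 22414 = 480.1 / 22414 = 2.141965e-02 mol
Liquid volume V_liq = n * M / rho_liq = 2.141965e-02 * 36.2 / 0.737 = 1.05209 cm^3
Specific pore volume V_pore = V_liq / m_sample = 1.05209 / 4.37
V_pore = 0.2408 cm^3/g

0.2408


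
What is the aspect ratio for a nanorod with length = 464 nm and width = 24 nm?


Aspect ratio AR = length / diameter
AR = 464 / 24
AR = 19.33

19.33


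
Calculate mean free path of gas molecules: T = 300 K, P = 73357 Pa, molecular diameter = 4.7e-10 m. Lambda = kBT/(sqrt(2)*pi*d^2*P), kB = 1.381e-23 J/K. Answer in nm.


Mean free path: lambda = kB*T / (sqrt(2) * pi * d^2 * P)
lambda = 1.381e-23 * 300 / (sqrt(2) * pi * (4.7e-10)^2 * 73357)
lambda = 5.75457e-08 m
lambda = 57.55 nm

57.55


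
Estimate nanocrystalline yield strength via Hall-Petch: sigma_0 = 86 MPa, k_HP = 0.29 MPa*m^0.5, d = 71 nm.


d = 71 nm = 7.1e-08 m
sqrt(d) = 0.0002664583
Hall-Petch contribution = k / sqrt(d) = 0.29 / 0.0002664583 = 1088.4 MPa
sigma = sigma_0 + k/sqrt(d) = 86 + 1088.4 = 1174.4 MPa

1174.4


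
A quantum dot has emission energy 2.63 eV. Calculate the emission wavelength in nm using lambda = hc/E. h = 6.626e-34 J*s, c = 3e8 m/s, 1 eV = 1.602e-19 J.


Convert energy: E = 2.63 eV = 2.63 * 1.602e-19 = 4.21326e-19 J
lambda = h*c / E = 6.626e-34 * 3e8 / 4.21326e-19
lambda = 4.71796e-07 m = 471.8 nm

471.8


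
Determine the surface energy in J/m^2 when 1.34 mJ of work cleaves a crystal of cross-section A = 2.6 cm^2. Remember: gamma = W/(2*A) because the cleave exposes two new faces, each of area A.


Convert: A = 2.6 cm^2 = 0.00026 m^2, W = 1.34 mJ = 0.00134 J
Cleaving exposes two faces of area A, so total new surface = 2*A and gamma = W / (2*A)
gamma = 0.00134 / (2 * 0.00026)
gamma = 2.577 J/m^2

2.577


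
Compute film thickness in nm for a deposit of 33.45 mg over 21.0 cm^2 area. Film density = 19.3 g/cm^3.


Convert: m = 33.45 mg = 3.3450e-05 kg, A = 21.0 cm^2 = 2.1000e-03 m^2, rho = 19.3 g/cm^3 = 19300 kg/m^3
t = m / (A * rho)
t = 3.3450e-05 / (2.1000e-03 * 19300)
t = 8.2531e-07 m = 825.3 nm

825.3


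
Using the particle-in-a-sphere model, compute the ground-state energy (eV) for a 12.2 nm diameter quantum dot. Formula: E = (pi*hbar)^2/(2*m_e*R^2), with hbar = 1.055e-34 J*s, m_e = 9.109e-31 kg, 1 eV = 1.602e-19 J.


Radius R = 12.2/2 = 6.1 nm = 6.1e-09 m
E = (pi * 1.055e-34)^2 / (2 * 9.109e-31 * (6.1e-09)^2)
E(J) = 1.62048e-21
E = E(J) / 1.602e-19 = 0.0101 eV

0.0101


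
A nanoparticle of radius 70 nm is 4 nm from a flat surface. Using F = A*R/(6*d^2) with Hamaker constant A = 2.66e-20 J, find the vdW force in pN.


Convert to SI: R = 70 nm = 7e-08 m, d = 4 nm = 4e-09 m
F = A * R / (6 * d^2)
F = 2.66e-20 * 7e-08 / (6 * (4e-09)^2)
F = 1.93958e-11 N = 19.396 pN

19.396


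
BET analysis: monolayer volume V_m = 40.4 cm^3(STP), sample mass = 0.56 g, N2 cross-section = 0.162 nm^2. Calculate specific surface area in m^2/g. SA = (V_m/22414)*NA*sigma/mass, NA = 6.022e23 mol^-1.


Number of moles in monolayer = V_m / 22414 = 40.4 / 22414 = 0.00180244
Number of molecules = moles * NA = 0.00180244 * 6.022e23
SA = molecules * sigma / mass
SA = (40.4 / 22414) * 6.022e23 * 0.162e-18 / 0.56
SA = 314.0 m^2/g

314.0


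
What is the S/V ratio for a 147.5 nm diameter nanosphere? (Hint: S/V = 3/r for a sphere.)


Radius r = 147.5/2 = 73.75 nm
S/V = 3 / r = 3 / 73.75
S/V = 0.0407 nm^-1

0.0407


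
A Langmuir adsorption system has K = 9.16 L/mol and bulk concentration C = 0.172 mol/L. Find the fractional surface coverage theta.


Langmuir isotherm: theta = K*C / (1 + K*C)
K*C = 9.16 * 0.172 = 1.57552
theta = 1.57552 / (1 + 1.57552) = 1.57552 / 2.57552
theta = 0.6117

0.6117


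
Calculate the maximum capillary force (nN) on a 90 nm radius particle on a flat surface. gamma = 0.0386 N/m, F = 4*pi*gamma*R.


Convert radius: R = 90 nm = 9e-08 m
F = 4 * pi * gamma * R
F = 4 * pi * 0.0386 * 9e-08
F = 4.36556e-08 N = 43.6556 nN

43.6556


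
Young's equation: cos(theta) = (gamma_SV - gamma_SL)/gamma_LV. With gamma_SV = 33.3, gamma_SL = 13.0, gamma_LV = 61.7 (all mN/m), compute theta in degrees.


cos(theta) = (gamma_SV - gamma_SL) / gamma_LV
cos(theta) = (33.3 - 13.0) / 61.7
cos(theta) = 0.329011
theta = arccos(0.329011) = 70.79 degrees

70.79


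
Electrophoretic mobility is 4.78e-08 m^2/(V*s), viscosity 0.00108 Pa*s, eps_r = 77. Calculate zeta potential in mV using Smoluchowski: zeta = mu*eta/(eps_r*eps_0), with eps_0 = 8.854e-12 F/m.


Smoluchowski equation: zeta = mu * eta / (eps_r * eps_0)
zeta = 4.78e-08 * 0.00108 / (77 * 8.854e-12)
zeta = 0.075722 V = 75.72 mV

75.72


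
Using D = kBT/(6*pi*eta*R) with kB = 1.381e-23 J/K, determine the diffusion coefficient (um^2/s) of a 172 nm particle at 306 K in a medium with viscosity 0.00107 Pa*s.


Radius R = 172/2 = 86 nm = 8.6e-08 m
D = kB*T / (6*pi*eta*R)
D = 1.381e-23 * 306 / (6 * pi * 0.00107 * 8.6e-08)
D = 2.43631e-12 m^2/s = 2.436 um^2/s

2.436


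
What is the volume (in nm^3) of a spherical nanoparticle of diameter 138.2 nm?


Radius r = 138.2/2 = 69.1 nm
Volume V = (4/3) * pi * r^3
V = (4/3) * pi * (69.1)^3
V = 1382046.81 nm^3

1382046.81


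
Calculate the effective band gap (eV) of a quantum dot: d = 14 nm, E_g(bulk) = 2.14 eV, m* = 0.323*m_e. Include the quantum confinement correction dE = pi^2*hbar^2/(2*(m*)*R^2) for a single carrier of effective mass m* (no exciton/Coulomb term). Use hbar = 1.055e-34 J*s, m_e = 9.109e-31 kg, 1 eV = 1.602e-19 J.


Radius R = 14/2 nm = 7e-09 m
Confinement energy dE = pi^2 * hbar^2 / (2 * m_eff * m_e * R^2)
dE = pi^2 * (1.055e-34)^2 / (2 * 0.323 * 9.109e-31 * (7e-09)^2) J, divided by 1.602e-19 J/eV
dE = 0.0238 eV
Total band gap = E_g(bulk) + dE = 2.14 + 0.0238 = 2.1638 eV

2.1638


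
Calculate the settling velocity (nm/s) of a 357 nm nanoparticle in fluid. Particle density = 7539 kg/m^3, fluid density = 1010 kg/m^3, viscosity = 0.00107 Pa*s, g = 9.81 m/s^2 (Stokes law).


Radius R = 357/2 nm = 1.785e-07 m
Density difference = 7539 - 1010 = 6529 kg/m^3
v = 2 * R^2 * (rho_p - rho_f) * g / (9 * eta)
v = 2 * (1.785e-07)^2 * 6529 * 9.81 / (9 * 0.00107)
v = 4.23834e-07 m/s = 423.834 nm/s

423.834


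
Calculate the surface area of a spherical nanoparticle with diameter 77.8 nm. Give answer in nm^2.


Radius r = 77.8/2 = 38.9 nm
Surface area SA = 4 * pi * r^2
SA = 4 * pi * (38.9)^2
SA = 19015.56 nm^2

19015.56


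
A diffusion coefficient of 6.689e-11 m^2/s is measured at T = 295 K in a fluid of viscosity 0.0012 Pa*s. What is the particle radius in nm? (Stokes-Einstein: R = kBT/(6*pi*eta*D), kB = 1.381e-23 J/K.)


Stokes-Einstein: R = kB*T / (6*pi*eta*D)
R = 1.381e-23 * 295 / (6 * pi * 0.0012 * 6.689e-11)
R = 2.6926e-09 m = 2.69 nm

2.69


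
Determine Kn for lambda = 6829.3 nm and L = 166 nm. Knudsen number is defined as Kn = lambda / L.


Knudsen number Kn = lambda / L
Kn = 6829.3 / 166
Kn = 41.1404

41.1404


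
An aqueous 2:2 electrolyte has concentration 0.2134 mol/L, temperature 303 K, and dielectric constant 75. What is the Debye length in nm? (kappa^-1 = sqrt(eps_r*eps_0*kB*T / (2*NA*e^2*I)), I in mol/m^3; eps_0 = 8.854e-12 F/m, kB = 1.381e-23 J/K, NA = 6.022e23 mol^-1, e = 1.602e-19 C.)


Ionic strength I = 0.2134 * 2^2 * 1000 = 853.6 mol/m^3
kappa^-1 = sqrt(75 * 8.854e-12 * 1.381e-23 * 303 / (2 * 6.022e23 * (1.602e-19)^2 * 853.6))
kappa^-1 = 0.325 nm

0.325


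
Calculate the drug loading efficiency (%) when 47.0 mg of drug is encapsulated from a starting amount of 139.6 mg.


Drug loading efficiency = (drug loaded / drug initial) * 100
DLE = 47.0 / 139.6 * 100
DLE = 0.3367 * 100
DLE = 33.67%

33.67


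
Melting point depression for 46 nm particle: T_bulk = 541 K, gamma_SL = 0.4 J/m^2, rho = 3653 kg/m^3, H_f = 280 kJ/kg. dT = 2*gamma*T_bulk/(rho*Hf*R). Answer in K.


Radius R = 46/2 = 23 nm = 2.3e-08 m
Convert H_f = 280 kJ/kg = 280000 J/kg
dT = 2 * gamma_SL * T_bulk / (rho * H_f * R)
dT = 2 * 0.4 * 541 / (3653 * 280000 * 2.3e-08)
dT = 18.4 K

18.4


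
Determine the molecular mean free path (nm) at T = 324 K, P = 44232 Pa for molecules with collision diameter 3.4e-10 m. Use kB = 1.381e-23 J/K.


Mean free path: lambda = kB*T / (sqrt(2) * pi * d^2 * P)
lambda = 1.381e-23 * 324 / (sqrt(2) * pi * (3.4e-10)^2 * 44232)
lambda = 1.96961e-07 m
lambda = 196.96 nm

196.96


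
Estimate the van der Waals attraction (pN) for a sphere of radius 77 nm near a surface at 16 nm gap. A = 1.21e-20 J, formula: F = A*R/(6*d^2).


Convert to SI: R = 77 nm = 7.7e-08 m, d = 16 nm = 1.6e-08 m
F = A * R / (6 * d^2)
F = 1.21e-20 * 7.7e-08 / (6 * (1.6e-08)^2)
F = 6.06576e-13 N = 0.607 pN

0.607


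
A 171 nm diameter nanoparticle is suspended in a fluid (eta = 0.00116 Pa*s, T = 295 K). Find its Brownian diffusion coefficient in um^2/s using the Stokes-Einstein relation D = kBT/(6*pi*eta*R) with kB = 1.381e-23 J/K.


Radius R = 171/2 = 85.5 nm = 8.55e-08 m
D = kB*T / (6*pi*eta*R)
D = 1.381e-23 * 295 / (6 * pi * 0.00116 * 8.55e-08)
D = 2.17917e-12 m^2/s = 2.179 um^2/s

2.179


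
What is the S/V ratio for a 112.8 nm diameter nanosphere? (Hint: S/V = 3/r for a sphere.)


Radius r = 112.8/2 = 56.4 nm
S/V = 3 / r = 3 / 56.4
S/V = 0.0532 nm^-1

0.0532


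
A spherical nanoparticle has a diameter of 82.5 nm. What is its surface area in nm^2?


Radius r = 82.5/2 = 41.25 nm
Surface area SA = 4 * pi * r^2
SA = 4 * pi * (41.25)^2
SA = 21382.46 nm^2

21382.46


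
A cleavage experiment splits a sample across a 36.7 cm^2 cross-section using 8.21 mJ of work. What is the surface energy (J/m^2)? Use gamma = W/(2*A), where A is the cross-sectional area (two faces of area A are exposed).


Convert: A = 36.7 cm^2 = 0.00367 m^2, W = 8.21 mJ = 0.00821 J
Cleaving exposes two faces of area A, so total new surface = 2*A and gamma = W / (2*A)
gamma = 0.00821 / (2 * 0.00367)
gamma = 1.119 J/m^2

1.119


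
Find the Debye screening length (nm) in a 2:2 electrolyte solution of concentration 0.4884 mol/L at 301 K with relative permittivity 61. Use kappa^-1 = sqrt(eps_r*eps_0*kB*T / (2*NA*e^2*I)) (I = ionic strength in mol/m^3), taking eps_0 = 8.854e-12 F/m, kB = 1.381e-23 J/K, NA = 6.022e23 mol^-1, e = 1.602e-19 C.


Ionic strength I = 0.4884 * 2^2 * 1000 = 1953.6 mol/m^3
kappa^-1 = sqrt(61 * 8.854e-12 * 1.381e-23 * 301 / (2 * 6.022e23 * (1.602e-19)^2 * 1953.6))
kappa^-1 = 0.193 nm

0.193


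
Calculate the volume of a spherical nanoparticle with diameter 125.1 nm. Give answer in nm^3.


Radius r = 125.1/2 = 62.55 nm
Volume V = (4/3) * pi * r^3
V = (4/3) * pi * (62.55)^3
V = 1025110.19 nm^3

1025110.19


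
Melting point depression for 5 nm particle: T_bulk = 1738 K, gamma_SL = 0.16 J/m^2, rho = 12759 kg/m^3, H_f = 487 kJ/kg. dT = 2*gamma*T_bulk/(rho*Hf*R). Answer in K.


Radius R = 5/2 = 2.5 nm = 2.5e-09 m
Convert H_f = 487 kJ/kg = 487000 J/kg
dT = 2 * gamma_SL * T_bulk / (rho * H_f * R)
dT = 2 * 0.16 * 1738 / (12759 * 487000 * 2.5e-09)
dT = 35.8 K

35.8


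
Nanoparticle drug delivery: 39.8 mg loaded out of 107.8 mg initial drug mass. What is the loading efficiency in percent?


Drug loading efficiency = (drug loaded / drug initial) * 100
DLE = 39.8 / 107.8 * 100
DLE = 0.3692 * 100
DLE = 36.92%

36.92


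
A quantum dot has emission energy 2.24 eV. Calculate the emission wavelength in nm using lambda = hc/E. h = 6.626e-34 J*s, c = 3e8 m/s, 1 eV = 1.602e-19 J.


Convert energy: E = 2.24 eV = 2.24 * 1.602e-19 = 3.58848e-19 J
lambda = h*c / E = 6.626e-34 * 3e8 / 3.58848e-19
lambda = 5.53939e-07 m = 553.9 nm

553.9


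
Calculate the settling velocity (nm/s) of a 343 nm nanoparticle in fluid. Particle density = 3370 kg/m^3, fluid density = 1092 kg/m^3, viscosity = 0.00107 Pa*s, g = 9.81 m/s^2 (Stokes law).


Radius R = 343/2 nm = 1.715e-07 m
Density difference = 3370 - 1092 = 2278 kg/m^3
v = 2 * R^2 * (rho_p - rho_f) * g / (9 * eta)
v = 2 * (1.715e-07)^2 * 2278 * 9.81 / (9 * 0.00107)
v = 1.36507e-07 m/s = 136.5069 nm/s

136.5069


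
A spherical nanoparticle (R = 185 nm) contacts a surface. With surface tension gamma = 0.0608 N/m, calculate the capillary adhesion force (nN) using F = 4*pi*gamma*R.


Convert radius: R = 185 nm = 1.85e-07 m
F = 4 * pi * gamma * R
F = 4 * pi * 0.0608 * 1.85e-07
F = 1.41347e-07 N = 141.3465 nN

141.3465


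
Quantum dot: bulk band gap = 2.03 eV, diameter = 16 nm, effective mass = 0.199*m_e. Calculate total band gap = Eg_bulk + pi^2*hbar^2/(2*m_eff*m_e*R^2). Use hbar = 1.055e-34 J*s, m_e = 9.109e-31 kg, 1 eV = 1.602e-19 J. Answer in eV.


Radius R = 16/2 nm = 8e-09 m
Confinement energy dE = pi^2 * hbar^2 / (2 * m_eff * m_e * R^2)
dE = pi^2 * (1.055e-34)^2 / (2 * 0.199 * 9.109e-31 * (8e-09)^2) J, divided by 1.602e-19 J/eV
dE = 0.0296 eV
Total band gap = E_g(bulk) + dE = 2.03 + 0.0296 = 2.0596 eV

2.0596


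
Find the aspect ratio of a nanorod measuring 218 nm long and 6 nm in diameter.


Aspect ratio AR = length / diameter
AR = 218 / 6
AR = 36.33

36.33


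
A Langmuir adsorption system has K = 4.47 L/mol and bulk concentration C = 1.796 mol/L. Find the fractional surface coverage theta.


Langmuir isotherm: theta = K*C / (1 + K*C)
K*C = 4.47 * 1.796 = 8.02812
theta = 8.02812 / (1 + 8.02812) = 8.02812 / 9.02812
theta = 0.8892

0.8892


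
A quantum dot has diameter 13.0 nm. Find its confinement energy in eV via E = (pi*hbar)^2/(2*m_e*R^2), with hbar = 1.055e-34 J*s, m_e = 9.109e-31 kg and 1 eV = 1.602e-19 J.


Radius R = 13.0/2 = 6.5 nm = 6.5e-09 m
E = (pi * 1.055e-34)^2 / (2 * 9.109e-31 * (6.5e-09)^2)
E(J) = 1.42718e-21
E = E(J) / 1.602e-19 = 0.0089 eV

0.0089


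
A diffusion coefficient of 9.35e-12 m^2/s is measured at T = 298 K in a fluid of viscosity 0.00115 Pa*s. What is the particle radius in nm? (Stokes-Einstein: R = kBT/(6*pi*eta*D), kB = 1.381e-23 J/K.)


Stokes-Einstein: R = kB*T / (6*pi*eta*D)
R = 1.381e-23 * 298 / (6 * pi * 0.00115 * 9.35e-12)
R = 2.03048e-08 m = 20.3 nm

20.3


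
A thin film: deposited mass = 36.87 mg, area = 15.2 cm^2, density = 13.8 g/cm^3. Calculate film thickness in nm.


Convert: m = 36.87 mg = 3.6870e-05 kg, A = 15.2 cm^2 = 1.5200e-03 m^2, rho = 13.8 g/cm^3 = 13800 kg/m^3
t = m / (A * rho)
t = 3.6870e-05 / (1.5200e-03 * 13800)
t = 1.7577e-06 m = 1757.7 nm

1757.7


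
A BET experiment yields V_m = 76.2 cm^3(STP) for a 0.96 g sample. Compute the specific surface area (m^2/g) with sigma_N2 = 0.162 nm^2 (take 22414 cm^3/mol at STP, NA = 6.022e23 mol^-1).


Number of moles in monolayer = V_m / 22414 = 76.2 / 22414 = 0.00339966
Number of molecules = moles * NA = 0.00339966 * 6.022e23
SA = molecules * sigma / mass
SA = (76.2 / 22414) * 6.022e23 * 0.162e-18 / 0.96
SA = 345.5 m^2/g

345.5


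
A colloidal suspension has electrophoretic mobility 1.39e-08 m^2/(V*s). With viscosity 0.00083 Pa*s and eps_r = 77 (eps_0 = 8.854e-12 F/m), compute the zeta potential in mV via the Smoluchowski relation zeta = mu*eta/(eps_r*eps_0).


Smoluchowski equation: zeta = mu * eta / (eps_r * eps_0)
zeta = 1.39e-08 * 0.00083 / (77 * 8.854e-12)
zeta = 0.016922 V = 16.92 mV

16.92


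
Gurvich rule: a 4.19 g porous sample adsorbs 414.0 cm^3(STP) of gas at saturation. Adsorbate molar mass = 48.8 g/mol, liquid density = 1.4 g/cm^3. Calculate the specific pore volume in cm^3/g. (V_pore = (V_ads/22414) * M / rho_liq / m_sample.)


Moles adsorbed n = V_ads / 22414 = 414.0 / 22414 = 1.847060e-02 mol
Liquid volume V_liq = n * M / rho_liq = 1.847060e-02 * 48.8 / 1.4 = 0.64383 cm^3
Specific pore volume V_pore = V_liq / m_sample = 0.64383 / 4.19
V_pore = 0.1537 cm^3/g

0.1537


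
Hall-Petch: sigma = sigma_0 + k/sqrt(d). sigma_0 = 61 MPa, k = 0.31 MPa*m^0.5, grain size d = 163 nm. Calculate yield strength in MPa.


d = 163 nm = 1.63e-07 m
sqrt(d) = 0.0004037326
Hall-Petch contribution = k / sqrt(d) = 0.31 / 0.0004037326 = 767.8 MPa
sigma = sigma_0 + k/sqrt(d) = 61 + 767.8 = 828.8 MPa

828.8


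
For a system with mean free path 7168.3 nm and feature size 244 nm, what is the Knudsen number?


Knudsen number Kn = lambda / L
Kn = 7168.3 / 244
Kn = 29.3783

29.3783


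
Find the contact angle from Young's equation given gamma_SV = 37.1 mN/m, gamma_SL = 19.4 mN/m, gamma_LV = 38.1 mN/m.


cos(theta) = (gamma_SV - gamma_SL) / gamma_LV
cos(theta) = (37.1 - 19.4) / 38.1
cos(theta) = 0.464567
theta = arccos(0.464567) = 62.32 degrees

62.32


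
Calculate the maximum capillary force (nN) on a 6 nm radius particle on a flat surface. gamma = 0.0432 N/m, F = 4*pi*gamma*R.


Convert radius: R = 6 nm = 6e-09 m
F = 4 * pi * gamma * R
F = 4 * pi * 0.0432 * 6e-09
F = 3.2572e-09 N = 3.2572 nN

3.2572


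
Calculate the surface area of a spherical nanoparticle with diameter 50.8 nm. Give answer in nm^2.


Radius r = 50.8/2 = 25.4 nm
Surface area SA = 4 * pi * r^2
SA = 4 * pi * (25.4)^2
SA = 8107.32 nm^2

8107.32


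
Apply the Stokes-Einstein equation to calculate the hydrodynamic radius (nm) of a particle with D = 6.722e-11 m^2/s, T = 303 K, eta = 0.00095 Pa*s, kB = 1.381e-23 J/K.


Stokes-Einstein: R = kB*T / (6*pi*eta*D)
R = 1.381e-23 * 303 / (6 * pi * 0.00095 * 6.722e-11)
R = 3.47627e-09 m = 3.48 nm

3.48


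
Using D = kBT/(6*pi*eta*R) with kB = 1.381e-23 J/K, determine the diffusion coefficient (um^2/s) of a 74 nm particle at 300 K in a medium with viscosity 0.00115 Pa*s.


Radius R = 74/2 = 37 nm = 3.7e-08 m
D = kB*T / (6*pi*eta*R)
D = 1.381e-23 * 300 / (6 * pi * 0.00115 * 3.7e-08)
D = 5.16552e-12 m^2/s = 5.166 um^2/s

5.166


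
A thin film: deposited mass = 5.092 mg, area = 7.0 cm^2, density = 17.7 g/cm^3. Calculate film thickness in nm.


Convert: m = 5.092 mg = 5.0920e-06 kg, A = 7.0 cm^2 = 7.0000e-04 m^2, rho = 17.7 g/cm^3 = 17700 kg/m^3
t = m / (A * rho)
t = 5.0920e-06 / (7.0000e-04 * 17700)
t = 4.1098e-07 m = 411.0 nm

411.0


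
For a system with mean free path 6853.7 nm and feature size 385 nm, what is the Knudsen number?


Knudsen number Kn = lambda / L
Kn = 6853.7 / 385
Kn = 17.8018

17.8018


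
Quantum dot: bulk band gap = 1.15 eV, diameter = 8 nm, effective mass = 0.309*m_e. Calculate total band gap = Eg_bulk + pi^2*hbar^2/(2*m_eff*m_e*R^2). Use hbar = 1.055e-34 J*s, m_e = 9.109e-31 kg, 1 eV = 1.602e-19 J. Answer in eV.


Radius R = 8/2 nm = 4e-09 m
Confinement energy dE = pi^2 * hbar^2 / (2 * m_eff * m_e * R^2)
dE = pi^2 * (1.055e-34)^2 / (2 * 0.309 * 9.109e-31 * (4e-09)^2) J, divided by 1.602e-19 J/eV
dE = 0.0761 eV
Total band gap = E_g(bulk) + dE = 1.15 + 0.0761 = 1.2261 eV

1.2261


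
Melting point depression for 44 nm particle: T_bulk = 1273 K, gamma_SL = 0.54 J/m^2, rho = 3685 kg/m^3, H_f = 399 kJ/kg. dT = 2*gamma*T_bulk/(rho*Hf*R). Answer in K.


Radius R = 44/2 = 22 nm = 2.2e-08 m
Convert H_f = 399 kJ/kg = 399000 J/kg
dT = 2 * gamma_SL * T_bulk / (rho * H_f * R)
dT = 2 * 0.54 * 1273 / (3685 * 399000 * 2.2e-08)
dT = 42.5 K

42.5


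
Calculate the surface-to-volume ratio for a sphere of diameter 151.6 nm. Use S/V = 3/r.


Radius r = 151.6/2 = 75.8 nm
S/V = 3 / r = 3 / 75.8
S/V = 0.0396 nm^-1

0.0396


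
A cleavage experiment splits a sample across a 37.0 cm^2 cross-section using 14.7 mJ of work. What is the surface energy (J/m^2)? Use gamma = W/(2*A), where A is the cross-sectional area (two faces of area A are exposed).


Convert: A = 37.0 cm^2 = 0.0037 m^2, W = 14.7 mJ = 0.0147 J
Cleaving exposes two faces of area A, so total new surface = 2*A and gamma = W / (2*A)
gamma = 0.0147 / (2 * 0.0037)
gamma = 1.986 J/m^2

1.986


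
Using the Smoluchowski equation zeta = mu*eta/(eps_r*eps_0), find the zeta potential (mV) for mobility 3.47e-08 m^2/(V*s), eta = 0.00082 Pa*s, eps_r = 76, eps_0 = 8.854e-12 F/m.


Smoluchowski equation: zeta = mu * eta / (eps_r * eps_0)
zeta = 3.47e-08 * 0.00082 / (76 * 8.854e-12)
zeta = 0.042285 V = 42.29 mV

42.29


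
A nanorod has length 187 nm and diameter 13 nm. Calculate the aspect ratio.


Aspect ratio AR = length / diameter
AR = 187 / 13
AR = 14.38

14.38


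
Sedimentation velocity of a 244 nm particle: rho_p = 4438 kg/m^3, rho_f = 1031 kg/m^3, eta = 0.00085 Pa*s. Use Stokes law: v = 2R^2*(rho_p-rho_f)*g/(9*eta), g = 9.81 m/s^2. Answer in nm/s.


Radius R = 244/2 nm = 1.22e-07 m
Density difference = 4438 - 1031 = 3407 kg/m^3
v = 2 * R^2 * (rho_p - rho_f) * g / (9 * eta)
v = 2 * (1.22e-07)^2 * 3407 * 9.81 / (9 * 0.00085)
v = 1.30056e-07 m/s = 130.0557 nm/s

130.0557


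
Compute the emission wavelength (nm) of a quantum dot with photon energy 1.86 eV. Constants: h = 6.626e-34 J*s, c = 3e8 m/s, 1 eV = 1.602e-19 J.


Convert energy: E = 1.86 eV = 1.86 * 1.602e-19 = 2.97972e-19 J
lambda = h*c / E = 6.626e-34 * 3e8 / 2.97972e-19
lambda = 6.6711e-07 m = 667.1 nm

667.1


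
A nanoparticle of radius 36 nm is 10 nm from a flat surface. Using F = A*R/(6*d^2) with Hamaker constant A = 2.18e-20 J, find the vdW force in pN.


Convert to SI: R = 36 nm = 3.6e-08 m, d = 10 nm = 1e-08 m
F = A * R / (6 * d^2)
F = 2.18e-20 * 3.6e-08 / (6 * (1e-08)^2)
F = 1.308e-12 N = 1.308 pN

1.308


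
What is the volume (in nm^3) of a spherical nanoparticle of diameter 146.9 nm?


Radius r = 146.9/2 = 73.45 nm
Volume V = (4/3) * pi * r^3
V = (4/3) * pi * (73.45)^3
V = 1659831.53 nm^3

1659831.53


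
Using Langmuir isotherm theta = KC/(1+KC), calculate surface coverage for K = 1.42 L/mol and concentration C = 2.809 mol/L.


Langmuir isotherm: theta = K*C / (1 + K*C)
K*C = 1.42 * 2.809 = 3.98878
theta = 3.98878 / (1 + 3.98878) = 3.98878 / 4.98878
theta = 0.7996

0.7996


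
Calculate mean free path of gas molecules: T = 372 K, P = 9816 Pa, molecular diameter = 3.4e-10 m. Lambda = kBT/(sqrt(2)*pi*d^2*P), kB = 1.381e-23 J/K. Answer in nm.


Mean free path: lambda = kB*T / (sqrt(2) * pi * d^2 * P)
lambda = 1.381e-23 * 372 / (sqrt(2) * pi * (3.4e-10)^2 * 9816)
lambda = 1.01901e-06 m
lambda = 1019.01 nm

1019.01


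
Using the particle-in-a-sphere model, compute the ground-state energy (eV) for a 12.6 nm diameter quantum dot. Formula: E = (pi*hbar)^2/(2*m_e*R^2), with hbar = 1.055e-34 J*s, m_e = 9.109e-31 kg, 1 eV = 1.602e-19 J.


Radius R = 12.6/2 = 6.3 nm = 6.3e-09 m
E = (pi * 1.055e-34)^2 / (2 * 9.109e-31 * (6.3e-09)^2)
E(J) = 1.51923e-21
E = E(J) / 1.602e-19 = 0.0095 eV

0.0095


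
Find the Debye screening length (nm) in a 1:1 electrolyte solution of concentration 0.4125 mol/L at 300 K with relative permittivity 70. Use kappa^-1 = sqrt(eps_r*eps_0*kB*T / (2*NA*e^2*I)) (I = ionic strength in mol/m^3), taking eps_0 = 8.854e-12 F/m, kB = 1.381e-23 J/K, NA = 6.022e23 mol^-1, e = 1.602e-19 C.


Ionic strength I = 0.4125 * 1^2 * 1000 = 412.5 mol/m^3
kappa^-1 = sqrt(70 * 8.854e-12 * 1.381e-23 * 300 / (2 * 6.022e23 * (1.602e-19)^2 * 412.5))
kappa^-1 = 0.449 nm

0.449


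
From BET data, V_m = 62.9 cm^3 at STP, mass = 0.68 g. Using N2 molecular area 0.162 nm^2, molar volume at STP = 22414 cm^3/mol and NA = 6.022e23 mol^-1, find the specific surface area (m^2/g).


Number of moles in monolayer = V_m / 22414 = 62.9 / 22414 = 0.00280628
Number of molecules = moles * NA = 0.00280628 * 6.022e23
SA = molecules * sigma / mass
SA = (62.9 / 22414) * 6.022e23 * 0.162e-18 / 0.68
SA = 402.6 m^2/g

402.6


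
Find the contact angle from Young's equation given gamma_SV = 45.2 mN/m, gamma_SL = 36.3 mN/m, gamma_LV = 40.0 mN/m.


cos(theta) = (gamma_SV - gamma_SL) / gamma_LV
cos(theta) = (45.2 - 36.3) / 40.0
cos(theta) = 0.2225
theta = arccos(0.2225) = 77.14 degrees

77.14


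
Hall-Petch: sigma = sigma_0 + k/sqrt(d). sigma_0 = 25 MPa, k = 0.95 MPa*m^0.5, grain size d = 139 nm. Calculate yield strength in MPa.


d = 139 nm = 1.39e-07 m
sqrt(d) = 0.000372827
Hall-Petch contribution = k / sqrt(d) = 0.95 / 0.000372827 = 2548.1 MPa
sigma = sigma_0 + k/sqrt(d) = 25 + 2548.1 = 2573.1 MPa

2573.1


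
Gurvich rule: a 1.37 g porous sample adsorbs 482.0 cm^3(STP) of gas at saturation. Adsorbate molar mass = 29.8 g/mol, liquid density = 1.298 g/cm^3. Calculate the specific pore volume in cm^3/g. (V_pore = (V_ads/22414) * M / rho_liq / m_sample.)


Moles adsorbed n = V_ads / 22414 = 482.0 / 22414 = 2.150442e-02 mol
Liquid volume V_liq = n * M / rho_liq = 2.150442e-02 * 29.8 / 1.298 = 0.49371 cm^3
Specific pore volume V_pore = V_liq / m_sample = 0.49371 / 1.37
V_pore = 0.3604 cm^3/g

0.3604


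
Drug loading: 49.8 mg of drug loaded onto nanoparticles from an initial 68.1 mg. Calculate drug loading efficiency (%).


Drug loading efficiency = (drug loaded / drug initial) * 100
DLE = 49.8 / 68.1 * 100
DLE = 0.7313 * 100
DLE = 73.13%

73.13


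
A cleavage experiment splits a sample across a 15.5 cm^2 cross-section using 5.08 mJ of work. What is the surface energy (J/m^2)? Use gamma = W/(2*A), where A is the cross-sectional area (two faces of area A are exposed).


Convert: A = 15.5 cm^2 = 0.00155 m^2, W = 5.08 mJ = 0.00508 J
Cleaving exposes two faces of area A, so total new surface = 2*A and gamma = W / (2*A)
gamma = 0.00508 / (2 * 0.00155)
gamma = 1.639 J/m^2

1.639


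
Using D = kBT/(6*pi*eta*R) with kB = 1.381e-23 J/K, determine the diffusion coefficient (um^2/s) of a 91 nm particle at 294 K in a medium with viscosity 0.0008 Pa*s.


Radius R = 91/2 = 45.5 nm = 4.55e-08 m
D = kB*T / (6*pi*eta*R)
D = 1.381e-23 * 294 / (6 * pi * 0.0008 * 4.55e-08)
D = 5.9175e-12 m^2/s = 5.918 um^2/s

5.918


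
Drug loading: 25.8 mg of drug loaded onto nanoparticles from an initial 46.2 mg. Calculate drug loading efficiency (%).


Drug loading efficiency = (drug loaded / drug initial) * 100
DLE = 25.8 / 46.2 * 100
DLE = 0.5584 * 100
DLE = 55.84%

55.84


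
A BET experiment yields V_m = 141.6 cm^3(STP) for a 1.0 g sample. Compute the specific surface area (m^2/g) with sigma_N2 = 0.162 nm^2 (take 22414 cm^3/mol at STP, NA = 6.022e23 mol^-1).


Number of moles in monolayer = V_m / 22414 = 141.6 / 22414 = 0.00631748
Number of molecules = moles * NA = 0.00631748 * 6.022e23
SA = molecules * sigma / mass
SA = (141.6 / 22414) * 6.022e23 * 0.162e-18 / 1.0
SA = 616.3 m^2/g

616.3


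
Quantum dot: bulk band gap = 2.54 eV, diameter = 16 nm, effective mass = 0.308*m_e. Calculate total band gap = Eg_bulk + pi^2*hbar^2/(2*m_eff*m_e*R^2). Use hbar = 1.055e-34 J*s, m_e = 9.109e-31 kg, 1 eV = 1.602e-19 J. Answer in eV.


Radius R = 16/2 nm = 8e-09 m
Confinement energy dE = pi^2 * hbar^2 / (2 * m_eff * m_e * R^2)
dE = pi^2 * (1.055e-34)^2 / (2 * 0.308 * 9.109e-31 * (8e-09)^2) J, divided by 1.602e-19 J/eV
dE = 0.0191 eV
Total band gap = E_g(bulk) + dE = 2.54 + 0.0191 = 2.5591 eV

2.5591


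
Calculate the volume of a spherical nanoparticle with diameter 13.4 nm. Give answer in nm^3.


Radius r = 13.4/2 = 6.7 nm
Volume V = (4/3) * pi * r^3
V = (4/3) * pi * (6.7)^3
V = 1259.83 nm^3

1259.83


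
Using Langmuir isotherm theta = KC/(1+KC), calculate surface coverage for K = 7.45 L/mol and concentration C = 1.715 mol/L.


Langmuir isotherm: theta = K*C / (1 + K*C)
K*C = 7.45 * 1.715 = 12.77675
theta = 12.77675 / (1 + 12.77675) = 12.77675 / 13.77675
theta = 0.9274

0.9274


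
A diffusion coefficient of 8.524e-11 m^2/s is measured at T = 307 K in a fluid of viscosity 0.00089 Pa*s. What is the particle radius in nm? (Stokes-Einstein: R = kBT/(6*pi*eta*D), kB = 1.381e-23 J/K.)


Stokes-Einstein: R = kB*T / (6*pi*eta*D)
R = 1.381e-23 * 307 / (6 * pi * 0.00089 * 8.524e-11)
R = 2.96481e-09 m = 2.96 nm

2.96


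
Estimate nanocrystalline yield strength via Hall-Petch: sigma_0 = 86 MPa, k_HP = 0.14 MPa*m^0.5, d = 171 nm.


d = 171 nm = 1.71e-07 m
sqrt(d) = 0.0004135215
Hall-Petch contribution = k / sqrt(d) = 0.14 / 0.0004135215 = 338.6 MPa
sigma = sigma_0 + k/sqrt(d) = 86 + 338.6 = 424.6 MPa

424.6


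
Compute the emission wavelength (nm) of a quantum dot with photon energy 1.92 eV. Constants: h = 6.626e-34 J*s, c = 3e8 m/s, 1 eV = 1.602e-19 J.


Convert energy: E = 1.92 eV = 1.92 * 1.602e-19 = 3.07584e-19 J
lambda = h*c / E = 6.626e-34 * 3e8 / 3.07584e-19
lambda = 6.46262e-07 m = 646.3 nm

646.3
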